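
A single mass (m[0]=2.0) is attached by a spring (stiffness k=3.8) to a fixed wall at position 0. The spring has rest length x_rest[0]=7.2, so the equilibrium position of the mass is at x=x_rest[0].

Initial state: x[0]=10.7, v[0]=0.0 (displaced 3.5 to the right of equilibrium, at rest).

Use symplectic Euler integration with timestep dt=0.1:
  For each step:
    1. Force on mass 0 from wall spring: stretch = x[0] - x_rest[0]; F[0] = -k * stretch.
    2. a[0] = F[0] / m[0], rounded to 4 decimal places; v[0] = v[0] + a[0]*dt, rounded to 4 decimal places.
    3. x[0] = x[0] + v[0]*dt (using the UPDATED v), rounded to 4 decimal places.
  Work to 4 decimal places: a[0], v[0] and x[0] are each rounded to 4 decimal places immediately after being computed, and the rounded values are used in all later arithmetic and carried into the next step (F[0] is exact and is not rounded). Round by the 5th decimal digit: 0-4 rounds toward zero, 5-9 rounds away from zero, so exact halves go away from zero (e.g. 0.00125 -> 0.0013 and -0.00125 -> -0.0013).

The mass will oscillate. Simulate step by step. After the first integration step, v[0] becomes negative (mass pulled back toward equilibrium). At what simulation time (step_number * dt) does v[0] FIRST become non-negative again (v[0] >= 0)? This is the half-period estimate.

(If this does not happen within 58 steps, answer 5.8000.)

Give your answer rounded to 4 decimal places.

Answer: 2.3000

Derivation:
Step 0: x=[10.7000] v=[0.0000]
Step 1: x=[10.6335] v=[-0.6650]
Step 2: x=[10.5018] v=[-1.3174]
Step 3: x=[10.3073] v=[-1.9447]
Step 4: x=[10.0538] v=[-2.5351]
Step 5: x=[9.7461] v=[-3.0773]
Step 6: x=[9.3900] v=[-3.5611]
Step 7: x=[8.9923] v=[-3.9772]
Step 8: x=[8.5605] v=[-4.3177]
Step 9: x=[8.1029] v=[-4.5762]
Step 10: x=[7.6281] v=[-4.7478]
Step 11: x=[7.1452] v=[-4.8291]
Step 12: x=[6.6633] v=[-4.8187]
Step 13: x=[6.1916] v=[-4.7167]
Step 14: x=[5.7391] v=[-4.5251]
Step 15: x=[5.3144] v=[-4.2475]
Step 16: x=[4.9255] v=[-3.8892]
Step 17: x=[4.5798] v=[-3.4570]
Step 18: x=[4.2839] v=[-2.9592]
Step 19: x=[4.0434] v=[-2.4051]
Step 20: x=[3.8629] v=[-1.8054]
Step 21: x=[3.7458] v=[-1.1714]
Step 22: x=[3.6943] v=[-0.5151]
Step 23: x=[3.7094] v=[0.1510]
First v>=0 after going negative at step 23, time=2.3000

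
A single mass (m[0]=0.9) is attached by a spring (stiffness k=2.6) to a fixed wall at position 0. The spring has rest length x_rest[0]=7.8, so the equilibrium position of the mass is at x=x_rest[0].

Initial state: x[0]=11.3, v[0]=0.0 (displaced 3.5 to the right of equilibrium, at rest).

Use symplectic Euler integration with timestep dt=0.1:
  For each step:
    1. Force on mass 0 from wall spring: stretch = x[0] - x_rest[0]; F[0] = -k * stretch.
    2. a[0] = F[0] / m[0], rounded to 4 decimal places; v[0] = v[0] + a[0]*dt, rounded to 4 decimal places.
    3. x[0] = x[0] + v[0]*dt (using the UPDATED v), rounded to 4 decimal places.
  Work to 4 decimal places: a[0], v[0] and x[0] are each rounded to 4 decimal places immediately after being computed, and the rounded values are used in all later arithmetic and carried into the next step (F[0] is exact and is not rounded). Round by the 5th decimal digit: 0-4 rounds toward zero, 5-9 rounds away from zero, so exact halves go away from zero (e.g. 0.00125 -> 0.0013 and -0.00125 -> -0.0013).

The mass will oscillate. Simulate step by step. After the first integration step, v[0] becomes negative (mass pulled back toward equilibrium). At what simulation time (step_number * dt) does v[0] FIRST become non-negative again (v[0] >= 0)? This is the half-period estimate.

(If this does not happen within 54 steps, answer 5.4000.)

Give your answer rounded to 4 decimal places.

Answer: 1.9000

Derivation:
Step 0: x=[11.3000] v=[0.0000]
Step 1: x=[11.1989] v=[-1.0111]
Step 2: x=[10.9996] v=[-1.9930]
Step 3: x=[10.7079] v=[-2.9173]
Step 4: x=[10.3322] v=[-3.7574]
Step 5: x=[9.8833] v=[-4.4889]
Step 6: x=[9.3742] v=[-5.0907]
Step 7: x=[8.8197] v=[-5.5455]
Step 8: x=[8.2357] v=[-5.8401]
Step 9: x=[7.6391] v=[-5.9660]
Step 10: x=[7.0472] v=[-5.9195]
Step 11: x=[6.4770] v=[-5.7020]
Step 12: x=[5.9450] v=[-5.3198]
Step 13: x=[5.4666] v=[-4.7839]
Step 14: x=[5.0556] v=[-4.1098]
Step 15: x=[4.7239] v=[-3.3170]
Step 16: x=[4.4811] v=[-2.4284]
Step 17: x=[4.3341] v=[-1.4696]
Step 18: x=[4.2873] v=[-0.4683]
Step 19: x=[4.3420] v=[0.5465]
First v>=0 after going negative at step 19, time=1.9000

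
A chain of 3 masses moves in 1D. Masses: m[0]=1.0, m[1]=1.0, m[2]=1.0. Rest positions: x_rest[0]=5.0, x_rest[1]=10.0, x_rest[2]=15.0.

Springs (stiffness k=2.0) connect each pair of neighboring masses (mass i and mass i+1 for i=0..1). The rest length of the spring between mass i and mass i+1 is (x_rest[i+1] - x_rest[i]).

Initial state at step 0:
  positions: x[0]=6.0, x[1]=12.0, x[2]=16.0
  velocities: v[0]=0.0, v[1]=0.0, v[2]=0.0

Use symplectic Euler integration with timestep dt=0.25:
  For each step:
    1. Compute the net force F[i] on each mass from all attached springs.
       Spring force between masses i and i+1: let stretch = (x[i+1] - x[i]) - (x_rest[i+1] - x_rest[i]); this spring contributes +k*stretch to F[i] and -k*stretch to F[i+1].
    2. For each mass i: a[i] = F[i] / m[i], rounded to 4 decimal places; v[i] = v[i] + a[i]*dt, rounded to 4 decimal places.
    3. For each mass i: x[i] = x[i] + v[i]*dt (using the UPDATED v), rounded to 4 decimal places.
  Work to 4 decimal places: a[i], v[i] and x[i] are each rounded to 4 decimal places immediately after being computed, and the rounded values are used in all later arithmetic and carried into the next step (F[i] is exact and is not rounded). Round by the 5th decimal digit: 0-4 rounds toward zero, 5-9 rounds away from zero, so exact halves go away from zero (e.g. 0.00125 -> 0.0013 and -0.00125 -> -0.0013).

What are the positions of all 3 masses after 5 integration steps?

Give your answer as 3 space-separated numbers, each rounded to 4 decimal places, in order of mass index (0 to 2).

Answer: 6.6698 10.6606 16.6698

Derivation:
Step 0: x=[6.0000 12.0000 16.0000] v=[0.0000 0.0000 0.0000]
Step 1: x=[6.1250 11.7500 16.1250] v=[0.5000 -1.0000 0.5000]
Step 2: x=[6.3281 11.3438 16.3281] v=[0.8125 -1.6250 0.8125]
Step 3: x=[6.5332 10.9336 16.5332] v=[0.8204 -1.6407 0.8204]
Step 4: x=[6.6634 10.6733 16.6634] v=[0.5206 -1.0411 0.5206]
Step 5: x=[6.6698 10.6606 16.6698] v=[0.0256 -0.0510 0.0256]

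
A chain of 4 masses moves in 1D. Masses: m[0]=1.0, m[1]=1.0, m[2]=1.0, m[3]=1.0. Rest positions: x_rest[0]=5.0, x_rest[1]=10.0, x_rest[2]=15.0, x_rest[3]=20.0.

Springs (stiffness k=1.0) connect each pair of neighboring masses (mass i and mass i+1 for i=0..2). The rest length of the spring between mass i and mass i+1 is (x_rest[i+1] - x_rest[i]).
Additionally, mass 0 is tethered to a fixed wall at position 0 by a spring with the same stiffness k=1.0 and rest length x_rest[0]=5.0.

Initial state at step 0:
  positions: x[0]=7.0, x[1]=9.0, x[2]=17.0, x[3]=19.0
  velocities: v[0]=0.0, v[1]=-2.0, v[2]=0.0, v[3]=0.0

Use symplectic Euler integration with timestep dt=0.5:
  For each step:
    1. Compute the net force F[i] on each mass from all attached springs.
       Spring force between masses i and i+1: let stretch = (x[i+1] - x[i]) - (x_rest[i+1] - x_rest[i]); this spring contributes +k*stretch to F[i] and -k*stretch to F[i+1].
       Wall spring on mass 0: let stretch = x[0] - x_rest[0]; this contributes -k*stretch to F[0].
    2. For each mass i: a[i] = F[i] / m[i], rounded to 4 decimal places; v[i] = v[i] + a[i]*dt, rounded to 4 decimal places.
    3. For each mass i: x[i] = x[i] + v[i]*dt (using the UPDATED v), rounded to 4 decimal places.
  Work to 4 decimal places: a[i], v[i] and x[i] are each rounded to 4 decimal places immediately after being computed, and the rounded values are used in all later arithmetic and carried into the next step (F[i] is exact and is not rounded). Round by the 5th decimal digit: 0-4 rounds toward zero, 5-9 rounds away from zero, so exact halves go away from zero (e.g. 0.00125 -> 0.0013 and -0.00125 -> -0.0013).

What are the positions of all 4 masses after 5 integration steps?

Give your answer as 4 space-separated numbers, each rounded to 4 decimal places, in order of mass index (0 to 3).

Step 0: x=[7.0000 9.0000 17.0000 19.0000] v=[0.0000 -2.0000 0.0000 0.0000]
Step 1: x=[5.7500 9.5000 15.5000 19.7500] v=[-2.5000 1.0000 -3.0000 1.5000]
Step 2: x=[4.0000 10.5625 13.5625 20.6875] v=[-3.5000 2.1250 -3.8750 1.8750]
Step 3: x=[2.8906 10.7344 12.6563 21.0938] v=[-2.2188 0.3438 -1.8125 0.8125]
Step 4: x=[3.0195 9.4258 13.3790 20.6407] v=[0.2578 -2.6172 1.4453 -0.9063]
Step 5: x=[3.9951 7.5039 14.9288 19.6221] v=[1.9512 -3.8438 3.0996 -2.0372]

Answer: 3.9951 7.5039 14.9288 19.6221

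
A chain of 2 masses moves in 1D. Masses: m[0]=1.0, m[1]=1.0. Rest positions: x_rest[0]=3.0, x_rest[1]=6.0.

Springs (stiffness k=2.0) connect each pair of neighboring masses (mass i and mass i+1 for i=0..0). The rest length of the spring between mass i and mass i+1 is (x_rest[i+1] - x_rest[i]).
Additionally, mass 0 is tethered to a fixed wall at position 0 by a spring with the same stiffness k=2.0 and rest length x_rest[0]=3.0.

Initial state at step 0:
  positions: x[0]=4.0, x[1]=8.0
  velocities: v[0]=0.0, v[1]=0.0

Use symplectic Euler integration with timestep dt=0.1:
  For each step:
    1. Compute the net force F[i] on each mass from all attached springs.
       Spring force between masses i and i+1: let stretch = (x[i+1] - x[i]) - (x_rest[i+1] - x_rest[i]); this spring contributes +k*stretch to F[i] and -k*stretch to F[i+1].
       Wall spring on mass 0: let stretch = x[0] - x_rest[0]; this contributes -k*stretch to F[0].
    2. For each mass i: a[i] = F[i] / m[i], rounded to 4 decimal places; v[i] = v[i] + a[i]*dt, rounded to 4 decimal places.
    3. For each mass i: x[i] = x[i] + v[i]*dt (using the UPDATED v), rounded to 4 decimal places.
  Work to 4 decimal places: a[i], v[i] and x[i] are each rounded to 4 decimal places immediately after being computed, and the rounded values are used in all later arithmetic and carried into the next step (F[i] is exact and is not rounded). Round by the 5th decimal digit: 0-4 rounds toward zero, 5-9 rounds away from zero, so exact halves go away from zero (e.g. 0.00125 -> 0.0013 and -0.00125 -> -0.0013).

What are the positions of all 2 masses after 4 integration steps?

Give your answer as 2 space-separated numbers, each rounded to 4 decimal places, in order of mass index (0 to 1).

Step 0: x=[4.0000 8.0000] v=[0.0000 0.0000]
Step 1: x=[4.0000 7.9800] v=[0.0000 -0.2000]
Step 2: x=[3.9996 7.9404] v=[-0.0040 -0.3960]
Step 3: x=[3.9980 7.8820] v=[-0.0158 -0.5842]
Step 4: x=[3.9941 7.8059] v=[-0.0386 -0.7610]

Answer: 3.9941 7.8059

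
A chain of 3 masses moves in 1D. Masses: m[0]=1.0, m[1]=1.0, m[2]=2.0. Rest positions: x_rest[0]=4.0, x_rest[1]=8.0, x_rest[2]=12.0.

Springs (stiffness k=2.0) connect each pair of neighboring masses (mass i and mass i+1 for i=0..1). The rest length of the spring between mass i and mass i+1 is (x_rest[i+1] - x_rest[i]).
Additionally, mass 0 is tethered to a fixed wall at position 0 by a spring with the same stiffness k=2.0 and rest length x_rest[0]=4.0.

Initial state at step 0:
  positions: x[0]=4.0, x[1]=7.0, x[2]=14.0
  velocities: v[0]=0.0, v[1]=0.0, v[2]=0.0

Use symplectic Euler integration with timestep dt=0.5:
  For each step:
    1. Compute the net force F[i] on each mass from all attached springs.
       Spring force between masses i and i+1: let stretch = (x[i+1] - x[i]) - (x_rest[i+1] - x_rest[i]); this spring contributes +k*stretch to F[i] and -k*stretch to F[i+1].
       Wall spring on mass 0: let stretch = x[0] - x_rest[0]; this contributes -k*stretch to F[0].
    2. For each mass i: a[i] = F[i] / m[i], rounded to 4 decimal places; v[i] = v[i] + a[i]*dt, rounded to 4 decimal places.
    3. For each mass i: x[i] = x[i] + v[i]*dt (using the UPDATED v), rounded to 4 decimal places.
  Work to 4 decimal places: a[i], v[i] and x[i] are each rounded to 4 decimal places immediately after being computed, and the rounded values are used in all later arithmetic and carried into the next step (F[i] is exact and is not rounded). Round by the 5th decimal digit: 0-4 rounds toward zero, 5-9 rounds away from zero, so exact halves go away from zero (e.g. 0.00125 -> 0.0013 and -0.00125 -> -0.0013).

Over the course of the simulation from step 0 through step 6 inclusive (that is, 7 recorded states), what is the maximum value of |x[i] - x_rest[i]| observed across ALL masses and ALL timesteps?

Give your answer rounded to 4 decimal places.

Step 0: x=[4.0000 7.0000 14.0000] v=[0.0000 0.0000 0.0000]
Step 1: x=[3.5000 9.0000 13.2500] v=[-1.0000 4.0000 -1.5000]
Step 2: x=[4.0000 10.3750 12.4375] v=[1.0000 2.7500 -1.6250]
Step 3: x=[5.6875 9.5938 12.1094] v=[3.3750 -1.5625 -0.6563]
Step 4: x=[6.4844 8.1172 12.1524] v=[1.5938 -2.9532 0.0859]
Step 5: x=[4.8555 7.8418 12.1866] v=[-3.2578 -0.5508 0.0683]
Step 6: x=[2.2920 8.2457 12.1346] v=[-5.1270 0.8077 -0.1041]
Max displacement = 2.4844

Answer: 2.4844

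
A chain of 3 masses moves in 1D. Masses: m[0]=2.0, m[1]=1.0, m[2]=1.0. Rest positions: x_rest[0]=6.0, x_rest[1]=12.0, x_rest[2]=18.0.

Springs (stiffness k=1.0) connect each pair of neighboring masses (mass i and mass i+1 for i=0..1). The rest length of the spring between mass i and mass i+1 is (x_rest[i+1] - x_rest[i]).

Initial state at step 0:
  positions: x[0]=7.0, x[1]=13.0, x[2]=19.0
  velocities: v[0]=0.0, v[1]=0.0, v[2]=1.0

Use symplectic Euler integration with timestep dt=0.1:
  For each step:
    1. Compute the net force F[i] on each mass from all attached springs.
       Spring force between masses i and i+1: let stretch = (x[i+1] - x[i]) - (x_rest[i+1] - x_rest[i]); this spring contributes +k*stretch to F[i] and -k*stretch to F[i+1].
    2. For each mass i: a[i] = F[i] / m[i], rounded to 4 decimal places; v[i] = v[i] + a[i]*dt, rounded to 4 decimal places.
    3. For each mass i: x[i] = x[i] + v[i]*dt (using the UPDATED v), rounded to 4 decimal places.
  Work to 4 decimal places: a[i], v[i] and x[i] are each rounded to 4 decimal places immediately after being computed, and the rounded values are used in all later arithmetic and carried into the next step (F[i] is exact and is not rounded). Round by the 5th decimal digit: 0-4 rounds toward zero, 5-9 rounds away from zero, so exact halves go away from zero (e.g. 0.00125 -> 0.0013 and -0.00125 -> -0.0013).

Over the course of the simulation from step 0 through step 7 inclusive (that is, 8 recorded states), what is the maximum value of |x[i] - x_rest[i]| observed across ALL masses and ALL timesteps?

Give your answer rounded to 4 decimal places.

Step 0: x=[7.0000 13.0000 19.0000] v=[0.0000 0.0000 1.0000]
Step 1: x=[7.0000 13.0000 19.1000] v=[0.0000 0.0000 1.0000]
Step 2: x=[7.0000 13.0010 19.1990] v=[0.0000 0.0100 0.9900]
Step 3: x=[7.0000 13.0040 19.2960] v=[0.0001 0.0297 0.9702]
Step 4: x=[7.0000 13.0099 19.3901] v=[0.0003 0.0585 0.9410]
Step 5: x=[7.0001 13.0195 19.4804] v=[0.0008 0.0955 0.9030]
Step 6: x=[7.0003 13.0335 19.5661] v=[0.0018 0.1397 0.8569]
Step 7: x=[7.0007 13.0525 19.6465] v=[0.0035 0.1896 0.8036]
Max displacement = 1.6465

Answer: 1.6465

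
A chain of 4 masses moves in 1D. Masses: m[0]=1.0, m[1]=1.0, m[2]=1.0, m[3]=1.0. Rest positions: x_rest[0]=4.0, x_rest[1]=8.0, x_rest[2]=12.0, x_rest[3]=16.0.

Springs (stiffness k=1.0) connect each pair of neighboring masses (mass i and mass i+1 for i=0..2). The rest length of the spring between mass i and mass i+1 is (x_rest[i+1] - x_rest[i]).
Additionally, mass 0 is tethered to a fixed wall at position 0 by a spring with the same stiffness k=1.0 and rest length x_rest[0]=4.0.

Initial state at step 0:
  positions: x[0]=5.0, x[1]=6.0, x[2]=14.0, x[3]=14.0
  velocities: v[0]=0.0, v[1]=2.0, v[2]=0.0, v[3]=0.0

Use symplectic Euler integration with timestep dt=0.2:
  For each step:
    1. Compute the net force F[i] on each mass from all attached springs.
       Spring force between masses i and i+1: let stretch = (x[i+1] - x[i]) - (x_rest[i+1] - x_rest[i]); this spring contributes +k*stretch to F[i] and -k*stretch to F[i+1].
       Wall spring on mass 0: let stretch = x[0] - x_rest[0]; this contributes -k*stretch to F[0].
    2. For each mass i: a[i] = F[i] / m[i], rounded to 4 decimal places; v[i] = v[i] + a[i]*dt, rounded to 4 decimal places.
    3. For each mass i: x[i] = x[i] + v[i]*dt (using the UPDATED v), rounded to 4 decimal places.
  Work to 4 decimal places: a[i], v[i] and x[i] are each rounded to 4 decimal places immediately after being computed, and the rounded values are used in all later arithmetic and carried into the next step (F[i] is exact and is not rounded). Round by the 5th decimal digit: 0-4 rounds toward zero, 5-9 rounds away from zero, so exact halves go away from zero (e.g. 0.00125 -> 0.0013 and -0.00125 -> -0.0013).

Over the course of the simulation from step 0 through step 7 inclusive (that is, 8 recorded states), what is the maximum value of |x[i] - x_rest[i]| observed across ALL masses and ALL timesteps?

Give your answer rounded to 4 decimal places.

Answer: 3.1619

Derivation:
Step 0: x=[5.0000 6.0000 14.0000 14.0000] v=[0.0000 2.0000 0.0000 0.0000]
Step 1: x=[4.8400 6.6800 13.6800 14.1600] v=[-0.8000 3.4000 -1.6000 0.8000]
Step 2: x=[4.5600 7.5664 13.0992 14.4608] v=[-1.4000 4.4320 -2.9040 1.5040]
Step 3: x=[4.2179 8.5539 12.3516 14.8671] v=[-1.7107 4.9373 -3.7382 2.0317]
Step 4: x=[3.8805 9.5198 11.5527 15.3328] v=[-1.6871 4.8296 -3.9946 2.3286]
Step 5: x=[3.6134 10.3415 10.8237 15.8073] v=[-1.3353 4.1083 -3.6452 2.3726]
Step 6: x=[3.4709 10.9133 10.2747 16.2425] v=[-0.7124 2.8591 -2.7449 2.1759]
Step 7: x=[3.4873 11.1619 9.9900 16.5990] v=[0.0819 1.2429 -1.4236 1.7823]
Max displacement = 3.1619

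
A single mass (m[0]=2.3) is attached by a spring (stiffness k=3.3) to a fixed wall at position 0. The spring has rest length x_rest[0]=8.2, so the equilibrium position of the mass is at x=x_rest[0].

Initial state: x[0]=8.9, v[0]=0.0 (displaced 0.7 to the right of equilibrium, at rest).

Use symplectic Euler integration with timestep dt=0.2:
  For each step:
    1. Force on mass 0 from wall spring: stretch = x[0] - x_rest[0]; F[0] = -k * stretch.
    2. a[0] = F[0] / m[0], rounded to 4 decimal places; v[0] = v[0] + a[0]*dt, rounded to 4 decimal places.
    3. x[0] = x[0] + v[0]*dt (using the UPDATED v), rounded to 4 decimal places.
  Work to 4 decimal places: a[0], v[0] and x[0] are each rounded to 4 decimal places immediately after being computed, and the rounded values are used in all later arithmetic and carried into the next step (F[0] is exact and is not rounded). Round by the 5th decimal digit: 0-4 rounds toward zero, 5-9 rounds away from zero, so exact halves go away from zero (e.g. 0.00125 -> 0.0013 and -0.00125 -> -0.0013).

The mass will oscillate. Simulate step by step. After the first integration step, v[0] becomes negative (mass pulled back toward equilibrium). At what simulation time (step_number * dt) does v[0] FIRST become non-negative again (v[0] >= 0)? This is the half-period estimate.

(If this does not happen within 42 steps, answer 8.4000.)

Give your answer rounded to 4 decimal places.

Answer: 2.8000

Derivation:
Step 0: x=[8.9000] v=[0.0000]
Step 1: x=[8.8598] v=[-0.2009]
Step 2: x=[8.7818] v=[-0.3902]
Step 3: x=[8.6704] v=[-0.5572]
Step 4: x=[8.5320] v=[-0.6922]
Step 5: x=[8.3745] v=[-0.7875]
Step 6: x=[8.2070] v=[-0.8376]
Step 7: x=[8.0391] v=[-0.8396]
Step 8: x=[7.8804] v=[-0.7934]
Step 9: x=[7.7401] v=[-0.7017]
Step 10: x=[7.6262] v=[-0.5697]
Step 11: x=[7.5452] v=[-0.4050]
Step 12: x=[7.5018] v=[-0.2171]
Step 13: x=[7.4985] v=[-0.0167]
Step 14: x=[7.5354] v=[0.1846]
First v>=0 after going negative at step 14, time=2.8000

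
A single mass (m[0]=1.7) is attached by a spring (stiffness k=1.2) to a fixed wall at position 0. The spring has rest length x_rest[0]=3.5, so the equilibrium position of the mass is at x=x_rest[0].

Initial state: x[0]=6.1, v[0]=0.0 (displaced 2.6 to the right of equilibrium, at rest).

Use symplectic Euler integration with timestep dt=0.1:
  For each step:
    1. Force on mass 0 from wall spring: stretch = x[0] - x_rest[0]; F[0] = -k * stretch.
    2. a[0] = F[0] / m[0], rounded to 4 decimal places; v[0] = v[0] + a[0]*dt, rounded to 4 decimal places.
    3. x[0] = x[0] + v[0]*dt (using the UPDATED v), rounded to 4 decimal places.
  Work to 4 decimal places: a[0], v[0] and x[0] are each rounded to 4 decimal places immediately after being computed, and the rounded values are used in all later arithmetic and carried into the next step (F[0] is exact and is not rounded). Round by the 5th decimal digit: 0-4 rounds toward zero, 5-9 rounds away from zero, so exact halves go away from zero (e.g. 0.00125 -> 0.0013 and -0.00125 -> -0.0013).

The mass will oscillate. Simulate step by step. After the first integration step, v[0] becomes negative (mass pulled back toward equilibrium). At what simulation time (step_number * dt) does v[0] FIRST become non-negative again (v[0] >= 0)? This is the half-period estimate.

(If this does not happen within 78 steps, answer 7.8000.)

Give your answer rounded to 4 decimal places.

Step 0: x=[6.1000] v=[0.0000]
Step 1: x=[6.0817] v=[-0.1835]
Step 2: x=[6.0451] v=[-0.3657]
Step 3: x=[5.9906] v=[-0.5454]
Step 4: x=[5.9185] v=[-0.7212]
Step 5: x=[5.8293] v=[-0.8919]
Step 6: x=[5.7237] v=[-1.0563]
Step 7: x=[5.6024] v=[-1.2133]
Step 8: x=[5.4662] v=[-1.3617]
Step 9: x=[5.3162] v=[-1.5005]
Step 10: x=[5.1533] v=[-1.6287]
Step 11: x=[4.9788] v=[-1.7454]
Step 12: x=[4.7938] v=[-1.8498]
Step 13: x=[4.5997] v=[-1.9411]
Step 14: x=[4.3978] v=[-2.0187]
Step 15: x=[4.1896] v=[-2.0821]
Step 16: x=[3.9765] v=[-2.1308]
Step 17: x=[3.7601] v=[-2.1644]
Step 18: x=[3.5418] v=[-2.1828]
Step 19: x=[3.3232] v=[-2.1858]
Step 20: x=[3.1059] v=[-2.1733]
Step 21: x=[2.8914] v=[-2.1455]
Step 22: x=[2.6812] v=[-2.1025]
Step 23: x=[2.4767] v=[-2.0447]
Step 24: x=[2.2795] v=[-1.9725]
Step 25: x=[2.0909] v=[-1.8864]
Step 26: x=[1.9122] v=[-1.7869]
Step 27: x=[1.7447] v=[-1.6748]
Step 28: x=[1.5896] v=[-1.5509]
Step 29: x=[1.4480] v=[-1.4161]
Step 30: x=[1.3209] v=[-1.2713]
Step 31: x=[1.2092] v=[-1.1175]
Step 32: x=[1.1136] v=[-0.9558]
Step 33: x=[1.0349] v=[-0.7874]
Step 34: x=[0.9736] v=[-0.6134]
Step 35: x=[0.9301] v=[-0.4351]
Step 36: x=[0.9047] v=[-0.2537]
Step 37: x=[0.8977] v=[-0.0705]
Step 38: x=[0.9090] v=[0.1132]
First v>=0 after going negative at step 38, time=3.8000

Answer: 3.8000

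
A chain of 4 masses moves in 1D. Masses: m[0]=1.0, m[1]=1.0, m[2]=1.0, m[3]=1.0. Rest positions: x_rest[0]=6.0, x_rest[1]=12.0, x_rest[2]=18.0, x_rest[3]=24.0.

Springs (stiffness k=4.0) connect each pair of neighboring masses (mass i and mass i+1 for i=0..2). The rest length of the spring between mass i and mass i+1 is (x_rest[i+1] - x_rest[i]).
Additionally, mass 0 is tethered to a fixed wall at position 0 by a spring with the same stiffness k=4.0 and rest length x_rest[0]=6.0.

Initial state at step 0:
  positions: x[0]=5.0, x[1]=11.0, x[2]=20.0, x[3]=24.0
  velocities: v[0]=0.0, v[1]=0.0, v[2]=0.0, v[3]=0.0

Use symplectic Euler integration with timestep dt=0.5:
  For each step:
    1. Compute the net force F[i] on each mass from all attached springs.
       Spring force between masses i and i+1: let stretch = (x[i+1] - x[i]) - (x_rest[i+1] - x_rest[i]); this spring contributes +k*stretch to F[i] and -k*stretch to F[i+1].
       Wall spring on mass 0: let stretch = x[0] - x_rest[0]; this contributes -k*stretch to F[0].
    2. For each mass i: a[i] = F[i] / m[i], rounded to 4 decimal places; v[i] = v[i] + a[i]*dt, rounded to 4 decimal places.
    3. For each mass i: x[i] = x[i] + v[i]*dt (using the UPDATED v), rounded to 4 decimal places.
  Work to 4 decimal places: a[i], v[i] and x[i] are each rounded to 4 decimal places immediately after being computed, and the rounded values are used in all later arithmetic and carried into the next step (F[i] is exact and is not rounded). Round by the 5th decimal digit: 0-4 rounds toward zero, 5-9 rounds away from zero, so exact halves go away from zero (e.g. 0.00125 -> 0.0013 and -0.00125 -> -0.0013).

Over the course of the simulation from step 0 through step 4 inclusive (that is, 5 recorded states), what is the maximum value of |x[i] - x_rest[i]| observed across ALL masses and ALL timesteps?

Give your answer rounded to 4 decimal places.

Step 0: x=[5.0000 11.0000 20.0000 24.0000] v=[0.0000 0.0000 0.0000 0.0000]
Step 1: x=[6.0000 14.0000 15.0000 26.0000] v=[2.0000 6.0000 -10.0000 4.0000]
Step 2: x=[9.0000 10.0000 20.0000 23.0000] v=[6.0000 -8.0000 10.0000 -6.0000]
Step 3: x=[4.0000 15.0000 18.0000 23.0000] v=[-10.0000 10.0000 -4.0000 0.0000]
Step 4: x=[6.0000 12.0000 18.0000 24.0000] v=[4.0000 -6.0000 0.0000 2.0000]
Max displacement = 3.0000

Answer: 3.0000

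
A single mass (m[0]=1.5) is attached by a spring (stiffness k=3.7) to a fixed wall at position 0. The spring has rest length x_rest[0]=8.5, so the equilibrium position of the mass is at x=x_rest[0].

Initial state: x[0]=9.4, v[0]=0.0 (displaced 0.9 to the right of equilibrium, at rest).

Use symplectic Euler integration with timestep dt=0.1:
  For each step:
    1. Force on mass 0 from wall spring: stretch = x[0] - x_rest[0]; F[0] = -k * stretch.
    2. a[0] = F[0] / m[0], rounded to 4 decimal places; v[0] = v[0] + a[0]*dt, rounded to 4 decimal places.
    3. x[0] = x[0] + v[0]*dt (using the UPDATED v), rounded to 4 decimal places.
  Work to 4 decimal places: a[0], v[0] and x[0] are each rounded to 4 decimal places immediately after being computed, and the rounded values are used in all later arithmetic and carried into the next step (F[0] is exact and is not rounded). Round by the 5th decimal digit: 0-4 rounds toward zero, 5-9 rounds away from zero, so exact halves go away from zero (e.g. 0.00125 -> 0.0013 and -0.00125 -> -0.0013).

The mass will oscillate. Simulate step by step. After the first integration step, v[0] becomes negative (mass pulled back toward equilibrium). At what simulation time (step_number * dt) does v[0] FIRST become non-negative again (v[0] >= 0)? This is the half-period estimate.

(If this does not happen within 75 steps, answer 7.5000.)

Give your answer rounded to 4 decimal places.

Answer: 2.0000

Derivation:
Step 0: x=[9.4000] v=[0.0000]
Step 1: x=[9.3778] v=[-0.2220]
Step 2: x=[9.3340] v=[-0.4385]
Step 3: x=[9.2696] v=[-0.6442]
Step 4: x=[9.1862] v=[-0.8340]
Step 5: x=[9.0859] v=[-1.0033]
Step 6: x=[8.9711] v=[-1.1478]
Step 7: x=[8.8447] v=[-1.2640]
Step 8: x=[8.7098] v=[-1.3490]
Step 9: x=[8.5697] v=[-1.4008]
Step 10: x=[8.4279] v=[-1.4180]
Step 11: x=[8.2879] v=[-1.4002]
Step 12: x=[8.1531] v=[-1.3479]
Step 13: x=[8.0269] v=[-1.2623]
Step 14: x=[7.9123] v=[-1.1456]
Step 15: x=[7.8122] v=[-1.0006]
Step 16: x=[7.7291] v=[-0.8309]
Step 17: x=[7.6650] v=[-0.6407]
Step 18: x=[7.6215] v=[-0.4347]
Step 19: x=[7.5997] v=[-0.2180]
Step 20: x=[7.6001] v=[0.0041]
First v>=0 after going negative at step 20, time=2.0000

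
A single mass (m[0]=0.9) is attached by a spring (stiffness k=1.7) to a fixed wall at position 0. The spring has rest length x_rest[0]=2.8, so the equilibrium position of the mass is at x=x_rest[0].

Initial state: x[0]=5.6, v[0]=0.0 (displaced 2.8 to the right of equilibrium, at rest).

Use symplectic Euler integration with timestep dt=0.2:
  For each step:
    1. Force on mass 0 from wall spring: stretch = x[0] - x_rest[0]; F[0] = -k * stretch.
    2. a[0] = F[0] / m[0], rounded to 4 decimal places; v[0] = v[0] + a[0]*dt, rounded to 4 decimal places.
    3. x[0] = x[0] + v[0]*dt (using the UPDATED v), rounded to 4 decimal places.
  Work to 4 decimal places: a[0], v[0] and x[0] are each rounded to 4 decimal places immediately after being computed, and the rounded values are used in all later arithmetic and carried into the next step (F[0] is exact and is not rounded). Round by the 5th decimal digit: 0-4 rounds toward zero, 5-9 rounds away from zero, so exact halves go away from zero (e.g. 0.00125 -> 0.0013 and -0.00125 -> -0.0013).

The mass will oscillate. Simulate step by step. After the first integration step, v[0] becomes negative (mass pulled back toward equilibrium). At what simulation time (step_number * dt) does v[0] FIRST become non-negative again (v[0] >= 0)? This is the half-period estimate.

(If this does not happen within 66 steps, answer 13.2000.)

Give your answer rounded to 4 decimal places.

Step 0: x=[5.6000] v=[0.0000]
Step 1: x=[5.3884] v=[-1.0578]
Step 2: x=[4.9813] v=[-2.0356]
Step 3: x=[4.4094] v=[-2.8596]
Step 4: x=[3.7159] v=[-3.4676]
Step 5: x=[2.9532] v=[-3.8136]
Step 6: x=[2.1789] v=[-3.8715]
Step 7: x=[1.4515] v=[-3.6369]
Step 8: x=[0.8260] v=[-3.1275]
Step 9: x=[0.3496] v=[-2.3818]
Step 10: x=[0.0584] v=[-1.4561]
Step 11: x=[-0.0257] v=[-0.4204]
Step 12: x=[0.1037] v=[0.6471]
First v>=0 after going negative at step 12, time=2.4000

Answer: 2.4000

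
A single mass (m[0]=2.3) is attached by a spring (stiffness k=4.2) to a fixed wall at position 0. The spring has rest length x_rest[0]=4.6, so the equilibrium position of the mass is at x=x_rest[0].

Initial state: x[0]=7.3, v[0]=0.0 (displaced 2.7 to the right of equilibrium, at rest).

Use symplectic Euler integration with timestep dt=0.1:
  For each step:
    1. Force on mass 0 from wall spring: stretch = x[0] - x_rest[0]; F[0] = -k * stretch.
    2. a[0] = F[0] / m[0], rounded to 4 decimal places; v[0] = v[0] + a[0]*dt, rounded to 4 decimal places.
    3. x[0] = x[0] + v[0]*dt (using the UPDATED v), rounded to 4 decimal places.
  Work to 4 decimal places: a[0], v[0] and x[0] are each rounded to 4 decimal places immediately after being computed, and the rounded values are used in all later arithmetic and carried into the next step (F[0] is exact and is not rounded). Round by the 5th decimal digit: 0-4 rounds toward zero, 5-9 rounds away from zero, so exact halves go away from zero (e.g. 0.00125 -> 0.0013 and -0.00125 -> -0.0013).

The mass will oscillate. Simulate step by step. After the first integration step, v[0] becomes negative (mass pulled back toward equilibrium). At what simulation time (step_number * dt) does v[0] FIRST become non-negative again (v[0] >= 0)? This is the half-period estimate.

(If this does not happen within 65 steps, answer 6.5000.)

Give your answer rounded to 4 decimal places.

Answer: 2.4000

Derivation:
Step 0: x=[7.3000] v=[0.0000]
Step 1: x=[7.2507] v=[-0.4930]
Step 2: x=[7.1530] v=[-0.9770]
Step 3: x=[7.0087] v=[-1.4432]
Step 4: x=[6.8204] v=[-1.8831]
Step 5: x=[6.5915] v=[-2.2886]
Step 6: x=[6.3263] v=[-2.6523]
Step 7: x=[6.0296] v=[-2.9675]
Step 8: x=[5.7067] v=[-3.2286]
Step 9: x=[5.3636] v=[-3.4307]
Step 10: x=[5.0066] v=[-3.5701]
Step 11: x=[4.6422] v=[-3.6444]
Step 12: x=[4.2770] v=[-3.6521]
Step 13: x=[3.9177] v=[-3.5931]
Step 14: x=[3.5709] v=[-3.4685]
Step 15: x=[3.2428] v=[-3.2806]
Step 16: x=[2.9395] v=[-3.0328]
Step 17: x=[2.6665] v=[-2.7296]
Step 18: x=[2.4289] v=[-2.3765]
Step 19: x=[2.2309] v=[-1.9800]
Step 20: x=[2.0762] v=[-1.5474]
Step 21: x=[1.9676] v=[-1.0865]
Step 22: x=[1.9070] v=[-0.6058]
Step 23: x=[1.8956] v=[-0.1140]
Step 24: x=[1.9336] v=[0.3799]
First v>=0 after going negative at step 24, time=2.4000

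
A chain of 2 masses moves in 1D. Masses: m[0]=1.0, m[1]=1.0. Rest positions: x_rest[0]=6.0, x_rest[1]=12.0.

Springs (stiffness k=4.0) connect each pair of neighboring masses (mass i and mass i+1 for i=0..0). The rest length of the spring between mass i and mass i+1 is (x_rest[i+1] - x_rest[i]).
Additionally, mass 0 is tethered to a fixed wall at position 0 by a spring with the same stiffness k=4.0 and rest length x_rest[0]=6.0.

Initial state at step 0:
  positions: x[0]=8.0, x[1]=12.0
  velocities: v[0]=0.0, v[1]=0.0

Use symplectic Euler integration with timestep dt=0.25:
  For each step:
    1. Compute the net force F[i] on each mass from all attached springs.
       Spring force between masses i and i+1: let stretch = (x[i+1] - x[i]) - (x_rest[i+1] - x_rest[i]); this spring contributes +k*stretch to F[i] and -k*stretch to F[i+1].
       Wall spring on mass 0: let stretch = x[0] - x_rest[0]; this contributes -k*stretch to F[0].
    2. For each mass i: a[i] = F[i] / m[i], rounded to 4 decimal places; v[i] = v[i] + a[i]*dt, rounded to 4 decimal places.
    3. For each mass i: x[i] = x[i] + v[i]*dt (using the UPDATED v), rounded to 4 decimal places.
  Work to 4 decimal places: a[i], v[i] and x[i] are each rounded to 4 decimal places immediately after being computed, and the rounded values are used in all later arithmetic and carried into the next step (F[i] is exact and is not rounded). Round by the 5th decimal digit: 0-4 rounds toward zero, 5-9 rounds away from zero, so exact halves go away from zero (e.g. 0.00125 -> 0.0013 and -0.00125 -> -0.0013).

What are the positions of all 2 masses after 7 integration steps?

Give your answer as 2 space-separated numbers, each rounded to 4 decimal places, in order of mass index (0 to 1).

Answer: 7.1975 10.4016

Derivation:
Step 0: x=[8.0000 12.0000] v=[0.0000 0.0000]
Step 1: x=[7.0000 12.5000] v=[-4.0000 2.0000]
Step 2: x=[5.6250 13.1250] v=[-5.5000 2.5000]
Step 3: x=[4.7188 13.3750] v=[-3.6250 1.0000]
Step 4: x=[4.7969 12.9610] v=[0.3124 -1.6562]
Step 5: x=[5.7168 12.0059] v=[3.6796 -3.8203]
Step 6: x=[6.7798 10.9786] v=[4.2519 -4.1094]
Step 7: x=[7.1975 10.4016] v=[1.6709 -2.3082]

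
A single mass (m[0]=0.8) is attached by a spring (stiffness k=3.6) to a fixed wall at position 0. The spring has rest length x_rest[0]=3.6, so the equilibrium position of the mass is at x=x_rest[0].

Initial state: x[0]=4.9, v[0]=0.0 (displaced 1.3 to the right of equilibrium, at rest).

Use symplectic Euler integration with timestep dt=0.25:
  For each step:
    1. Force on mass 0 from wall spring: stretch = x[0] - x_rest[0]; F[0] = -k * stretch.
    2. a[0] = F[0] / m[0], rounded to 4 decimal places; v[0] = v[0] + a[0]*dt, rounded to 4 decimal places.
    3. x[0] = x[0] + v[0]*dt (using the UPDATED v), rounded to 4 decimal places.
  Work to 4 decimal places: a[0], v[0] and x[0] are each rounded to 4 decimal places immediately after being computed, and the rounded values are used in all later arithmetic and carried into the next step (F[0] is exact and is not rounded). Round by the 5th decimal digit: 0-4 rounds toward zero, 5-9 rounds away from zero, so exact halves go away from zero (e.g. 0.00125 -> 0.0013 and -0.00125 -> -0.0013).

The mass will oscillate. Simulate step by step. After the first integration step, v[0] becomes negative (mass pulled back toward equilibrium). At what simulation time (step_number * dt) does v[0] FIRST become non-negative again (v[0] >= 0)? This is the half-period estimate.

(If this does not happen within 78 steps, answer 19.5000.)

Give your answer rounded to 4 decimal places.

Step 0: x=[4.9000] v=[0.0000]
Step 1: x=[4.5344] v=[-1.4625]
Step 2: x=[3.9060] v=[-2.5137]
Step 3: x=[3.1915] v=[-2.8580]
Step 4: x=[2.5919] v=[-2.3984]
Step 5: x=[2.2758] v=[-1.2643]
Step 6: x=[2.3322] v=[0.2254]
First v>=0 after going negative at step 6, time=1.5000

Answer: 1.5000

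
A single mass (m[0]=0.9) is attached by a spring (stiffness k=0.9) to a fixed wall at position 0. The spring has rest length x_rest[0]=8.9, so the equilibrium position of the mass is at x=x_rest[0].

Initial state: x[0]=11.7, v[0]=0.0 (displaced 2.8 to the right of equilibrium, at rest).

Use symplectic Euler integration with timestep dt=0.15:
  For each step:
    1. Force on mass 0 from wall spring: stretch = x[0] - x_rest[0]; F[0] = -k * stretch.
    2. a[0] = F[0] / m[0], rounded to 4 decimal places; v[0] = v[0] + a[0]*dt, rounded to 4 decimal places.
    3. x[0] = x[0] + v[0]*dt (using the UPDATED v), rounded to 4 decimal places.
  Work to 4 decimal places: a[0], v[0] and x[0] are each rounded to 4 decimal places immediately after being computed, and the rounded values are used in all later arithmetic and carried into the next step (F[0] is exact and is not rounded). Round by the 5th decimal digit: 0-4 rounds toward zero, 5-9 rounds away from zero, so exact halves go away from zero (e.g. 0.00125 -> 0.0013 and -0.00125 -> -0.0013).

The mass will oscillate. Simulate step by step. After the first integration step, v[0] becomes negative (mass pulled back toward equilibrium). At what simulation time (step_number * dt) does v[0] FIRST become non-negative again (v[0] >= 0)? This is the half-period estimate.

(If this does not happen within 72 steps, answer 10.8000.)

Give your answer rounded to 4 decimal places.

Step 0: x=[11.7000] v=[0.0000]
Step 1: x=[11.6370] v=[-0.4200]
Step 2: x=[11.5124] v=[-0.8306]
Step 3: x=[11.3290] v=[-1.2225]
Step 4: x=[11.0910] v=[-1.5869]
Step 5: x=[10.8037] v=[-1.9156]
Step 6: x=[10.4735] v=[-2.2012]
Step 7: x=[10.1079] v=[-2.4372]
Step 8: x=[9.7151] v=[-2.6184]
Step 9: x=[9.3040] v=[-2.7407]
Step 10: x=[8.8838] v=[-2.8013]
Step 11: x=[8.4640] v=[-2.7989]
Step 12: x=[8.0540] v=[-2.7335]
Step 13: x=[7.6630] v=[-2.6066]
Step 14: x=[7.2998] v=[-2.4211]
Step 15: x=[6.9726] v=[-2.1811]
Step 16: x=[6.6888] v=[-1.8920]
Step 17: x=[6.4548] v=[-1.5603]
Step 18: x=[6.2758] v=[-1.1935]
Step 19: x=[6.1558] v=[-0.7999]
Step 20: x=[6.0976] v=[-0.3883]
Step 21: x=[6.1024] v=[0.0321]
First v>=0 after going negative at step 21, time=3.1500

Answer: 3.1500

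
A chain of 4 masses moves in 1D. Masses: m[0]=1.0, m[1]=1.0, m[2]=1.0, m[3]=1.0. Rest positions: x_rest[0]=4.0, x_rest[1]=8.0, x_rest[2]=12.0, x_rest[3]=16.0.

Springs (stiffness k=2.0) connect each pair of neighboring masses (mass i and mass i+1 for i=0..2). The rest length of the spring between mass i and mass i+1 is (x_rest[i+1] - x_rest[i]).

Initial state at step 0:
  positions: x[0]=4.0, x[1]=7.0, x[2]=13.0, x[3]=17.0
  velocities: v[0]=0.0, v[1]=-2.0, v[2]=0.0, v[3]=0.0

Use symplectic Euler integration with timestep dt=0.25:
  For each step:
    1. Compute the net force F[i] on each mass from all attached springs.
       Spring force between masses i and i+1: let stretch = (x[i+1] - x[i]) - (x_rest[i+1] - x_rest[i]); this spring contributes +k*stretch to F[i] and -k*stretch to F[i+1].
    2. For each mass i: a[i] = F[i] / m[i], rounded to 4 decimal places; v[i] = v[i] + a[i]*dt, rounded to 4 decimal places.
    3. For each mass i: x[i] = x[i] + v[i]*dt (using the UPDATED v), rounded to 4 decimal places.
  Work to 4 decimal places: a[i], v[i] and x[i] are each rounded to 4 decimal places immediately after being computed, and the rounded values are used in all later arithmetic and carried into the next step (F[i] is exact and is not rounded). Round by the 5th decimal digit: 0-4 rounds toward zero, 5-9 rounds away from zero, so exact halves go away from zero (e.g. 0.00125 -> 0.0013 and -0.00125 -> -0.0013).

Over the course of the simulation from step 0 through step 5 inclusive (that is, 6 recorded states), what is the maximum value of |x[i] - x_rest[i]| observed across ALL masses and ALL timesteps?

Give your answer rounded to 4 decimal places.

Step 0: x=[4.0000 7.0000 13.0000 17.0000] v=[0.0000 -2.0000 0.0000 0.0000]
Step 1: x=[3.8750 6.8750 12.7500 17.0000] v=[-0.5000 -0.5000 -1.0000 0.0000]
Step 2: x=[3.6250 7.1094 12.2969 16.9688] v=[-1.0000 0.9375 -1.8125 -0.1250]
Step 3: x=[3.3106 7.5567 11.7793 16.8536] v=[-1.2578 1.7891 -2.0703 -0.4610]
Step 4: x=[3.0269 8.0011 11.3682 16.6041] v=[-1.1348 1.7774 -1.6445 -0.9982]
Step 5: x=[2.8650 8.2446 11.1907 16.2001] v=[-0.6477 0.9739 -0.7101 -1.6162]
Max displacement = 1.1350

Answer: 1.1350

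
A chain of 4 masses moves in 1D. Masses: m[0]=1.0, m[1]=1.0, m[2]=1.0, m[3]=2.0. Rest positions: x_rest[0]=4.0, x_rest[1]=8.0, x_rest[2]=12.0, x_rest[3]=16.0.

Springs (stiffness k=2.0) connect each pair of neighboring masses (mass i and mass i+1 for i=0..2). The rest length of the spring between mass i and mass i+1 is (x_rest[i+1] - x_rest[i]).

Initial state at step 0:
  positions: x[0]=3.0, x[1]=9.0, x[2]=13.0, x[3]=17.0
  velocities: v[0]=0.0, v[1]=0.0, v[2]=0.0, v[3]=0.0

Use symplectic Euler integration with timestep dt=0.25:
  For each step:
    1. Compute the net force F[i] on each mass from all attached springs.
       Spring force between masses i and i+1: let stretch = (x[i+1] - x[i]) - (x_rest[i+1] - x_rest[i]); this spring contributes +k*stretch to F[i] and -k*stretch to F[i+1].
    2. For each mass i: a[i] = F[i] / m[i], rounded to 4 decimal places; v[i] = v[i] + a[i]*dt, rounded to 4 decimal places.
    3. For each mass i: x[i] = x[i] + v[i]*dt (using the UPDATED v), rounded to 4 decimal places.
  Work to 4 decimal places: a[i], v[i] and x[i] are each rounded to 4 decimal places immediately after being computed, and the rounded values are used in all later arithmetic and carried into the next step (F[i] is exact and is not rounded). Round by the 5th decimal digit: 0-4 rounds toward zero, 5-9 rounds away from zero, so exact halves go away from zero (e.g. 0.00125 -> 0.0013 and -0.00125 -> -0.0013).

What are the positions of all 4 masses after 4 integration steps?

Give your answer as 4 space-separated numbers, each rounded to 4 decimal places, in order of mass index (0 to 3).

Step 0: x=[3.0000 9.0000 13.0000 17.0000] v=[0.0000 0.0000 0.0000 0.0000]
Step 1: x=[3.2500 8.7500 13.0000 17.0000] v=[1.0000 -1.0000 0.0000 0.0000]
Step 2: x=[3.6875 8.3438 12.9688 17.0000] v=[1.7500 -1.6250 -0.1250 0.0000]
Step 3: x=[4.2071 7.9336 12.8633 16.9981] v=[2.0782 -1.6407 -0.4219 -0.0078]
Step 4: x=[4.6925 7.6738 12.6585 16.9877] v=[1.9415 -1.0391 -0.8194 -0.0415]

Answer: 4.6925 7.6738 12.6585 16.9877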